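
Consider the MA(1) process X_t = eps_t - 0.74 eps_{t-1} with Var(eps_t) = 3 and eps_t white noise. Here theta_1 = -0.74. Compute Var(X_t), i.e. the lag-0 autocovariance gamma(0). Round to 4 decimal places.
\gamma(0) = 4.6428

For an MA(q) process X_t = eps_t + sum_i theta_i eps_{t-i} with
Var(eps_t) = sigma^2, the variance is
  gamma(0) = sigma^2 * (1 + sum_i theta_i^2).
  sum_i theta_i^2 = (-0.74)^2 = 0.5476.
  gamma(0) = 3 * (1 + 0.5476) = 3 * 1.5476 = 4.6428.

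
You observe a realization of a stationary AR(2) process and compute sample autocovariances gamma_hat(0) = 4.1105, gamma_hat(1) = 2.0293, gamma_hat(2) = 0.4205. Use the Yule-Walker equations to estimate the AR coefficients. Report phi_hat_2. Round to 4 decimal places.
\hat\phi_{2} = -0.1870

The Yule-Walker equations for an AR(p) process read, in matrix form,
  Gamma_p phi = r_p,   with   (Gamma_p)_{ij} = gamma(|i - j|),
                       (r_p)_i = gamma(i),   i,j = 1..p.
Substitute the sample gammas (Toeplitz matrix and right-hand side of size 2):
  Gamma_p = [[4.1105, 2.0293], [2.0293, 4.1105]]
  r_p     = [2.0293, 0.4205]
Written out:
  4.1105 phi_1 + 2.0293 phi_2 = 2.0293
  2.0293 phi_1 + 4.1105 phi_2 = 0.4205
Solve by Cramer's rule:
  det = gamma(0)^2 - gamma(1)^2 = (4.1105)^2 - (2.0293)^2 = 16.89621025 - 4.11805849 = 12.77815176
  phi_hat_1 = [gamma(1) gamma(0) - gamma(1) gamma(2)] / det = [(2.0293)(4.1105) - (2.0293)(0.4205)] / 12.77815176 = 7.488117 / 12.77815176 = 0.586
  phi_hat_2 = [gamma(0) gamma(2) - gamma(1)^2] / det = [(4.1105)(0.4205) - (2.0293)^2] / 12.77815176 = -2.38959324 / 12.77815176 = -0.187
So phi_hat = [0.5860, -0.1870].
Therefore phi_hat_2 = -0.1870.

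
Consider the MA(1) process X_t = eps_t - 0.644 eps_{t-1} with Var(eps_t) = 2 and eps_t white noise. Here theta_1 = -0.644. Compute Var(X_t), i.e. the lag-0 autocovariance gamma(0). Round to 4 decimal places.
\gamma(0) = 2.8295

For an MA(q) process X_t = eps_t + sum_i theta_i eps_{t-i} with
Var(eps_t) = sigma^2, the variance is
  gamma(0) = sigma^2 * (1 + sum_i theta_i^2).
  sum_i theta_i^2 = (-0.644)^2 = 0.414736.
  gamma(0) = 2 * (1 + 0.414736) = 2 * 1.414736 = 2.829472, which rounds to 2.8295.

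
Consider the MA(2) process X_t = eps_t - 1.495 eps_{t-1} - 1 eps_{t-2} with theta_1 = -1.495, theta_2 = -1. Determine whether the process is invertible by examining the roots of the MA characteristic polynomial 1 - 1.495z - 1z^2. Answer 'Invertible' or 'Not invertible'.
\text{Not invertible}

The MA(q) characteristic polynomial is P(z) = 1 - 1.495z - 1z^2.
Invertibility requires all roots to lie outside the unit circle, i.e. |z| > 1 for every root.
Set 1 + (-1.495) z + (-1) z^2 = 0, i.e. a z^2 + b z + c = 0 with a = -1, b = -1.495, c = 1.
Discriminant D = b^2 - 4ac = (-1.495)^2 - 4*(-1)*1 = 2.235025 - (-4) = 6.235025.
D >= 0, so the roots are real: z = (-b +/- sqrt(D)) / (2a) = (1.495 +/- 2.497003) / (-2).
  z_1 = (1.495 + 2.497003) / (-2) = -1.996,   |z_1| = 1.996.
  z_2 = (1.495 - 2.497003) / (-2) = 0.501,   |z_2| = 0.501.
Moduli of all roots: 1.9960, 0.5010.
All moduli strictly greater than 1? No.
Verdict: Not invertible.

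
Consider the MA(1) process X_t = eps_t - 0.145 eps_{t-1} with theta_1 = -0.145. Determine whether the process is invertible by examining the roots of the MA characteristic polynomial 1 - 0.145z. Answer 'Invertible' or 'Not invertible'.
\text{Invertible}

The MA(q) characteristic polynomial is P(z) = 1 - 0.145z.
Invertibility requires all roots to lie outside the unit circle, i.e. |z| > 1 for every root.
This is linear in z: 1 + (-0.145) z = 0  =>  z = -1/(-0.145) = 6.896552,  |z| = 6.896552.
Moduli of all roots: 6.8966.
All moduli strictly greater than 1? Yes.
Verdict: Invertible.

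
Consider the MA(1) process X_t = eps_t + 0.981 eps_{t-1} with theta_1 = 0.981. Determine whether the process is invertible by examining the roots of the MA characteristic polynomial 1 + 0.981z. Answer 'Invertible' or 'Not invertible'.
\text{Invertible}

The MA(q) characteristic polynomial is P(z) = 1 + 0.981z.
Invertibility requires all roots to lie outside the unit circle, i.e. |z| > 1 for every root.
This is linear in z: 1 + (0.981) z = 0  =>  z = -1/(0.981) = -1.019368,  |z| = 1.019368.
Moduli of all roots: 1.0194.
All moduli strictly greater than 1? Yes.
Verdict: Invertible.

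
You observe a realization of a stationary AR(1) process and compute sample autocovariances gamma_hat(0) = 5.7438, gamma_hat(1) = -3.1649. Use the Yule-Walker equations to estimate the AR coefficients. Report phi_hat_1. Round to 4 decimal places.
\hat\phi_{1} = -0.5510

The Yule-Walker equations for an AR(p) process read, in matrix form,
  Gamma_p phi = r_p,   with   (Gamma_p)_{ij} = gamma(|i - j|),
                       (r_p)_i = gamma(i),   i,j = 1..p.
Substitute the sample gammas (Toeplitz matrix and right-hand side of size 1):
  Gamma_p = [[5.7438]]
  r_p     = [-3.1649]
With p = 1 this is the single equation gamma(0) phi_1 = gamma(1):
  phi_hat_1 = gamma(1) / gamma(0) = -3.1649 / 5.7438 = -0.5510.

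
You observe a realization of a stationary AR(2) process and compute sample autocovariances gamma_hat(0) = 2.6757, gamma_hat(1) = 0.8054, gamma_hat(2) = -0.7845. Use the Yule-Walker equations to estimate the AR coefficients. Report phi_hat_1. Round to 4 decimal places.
\hat\phi_{1} = 0.4280

The Yule-Walker equations for an AR(p) process read, in matrix form,
  Gamma_p phi = r_p,   with   (Gamma_p)_{ij} = gamma(|i - j|),
                       (r_p)_i = gamma(i),   i,j = 1..p.
Substitute the sample gammas (Toeplitz matrix and right-hand side of size 2):
  Gamma_p = [[2.6757, 0.8054], [0.8054, 2.6757]]
  r_p     = [0.8054, -0.7845]
Written out:
  2.6757 phi_1 + 0.8054 phi_2 = 0.8054
  0.8054 phi_1 + 2.6757 phi_2 = -0.7845
Solve by Cramer's rule:
  det = gamma(0)^2 - gamma(1)^2 = (2.6757)^2 - (0.8054)^2 = 7.15937049 - 0.64866916 = 6.51070133
  phi_hat_1 = [gamma(1) gamma(0) - gamma(1) gamma(2)] / det = [(0.8054)(2.6757) - (0.8054)(-0.7845)] / 6.51070133 = 2.78684508 / 6.51070133 = 0.428
  phi_hat_2 = [gamma(0) gamma(2) - gamma(1)^2] / det = [(2.6757)(-0.7845) - (0.8054)^2] / 6.51070133 = -2.74775581 / 6.51070133 = -0.422
So phi_hat = [0.4280, -0.4220].
Therefore phi_hat_1 = 0.4280.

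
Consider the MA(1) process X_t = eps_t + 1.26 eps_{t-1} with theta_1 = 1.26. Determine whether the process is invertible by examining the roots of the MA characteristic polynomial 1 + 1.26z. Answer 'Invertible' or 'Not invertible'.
\text{Not invertible}

The MA(q) characteristic polynomial is P(z) = 1 + 1.26z.
Invertibility requires all roots to lie outside the unit circle, i.e. |z| > 1 for every root.
This is linear in z: 1 + (1.26) z = 0  =>  z = -1/(1.26) = -0.793651,  |z| = 0.793651.
Moduli of all roots: 0.7937.
All moduli strictly greater than 1? No.
Verdict: Not invertible.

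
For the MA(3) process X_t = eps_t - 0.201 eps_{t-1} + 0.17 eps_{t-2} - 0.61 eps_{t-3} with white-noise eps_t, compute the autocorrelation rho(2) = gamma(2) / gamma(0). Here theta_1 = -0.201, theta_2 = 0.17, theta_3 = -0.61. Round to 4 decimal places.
\rho(2) = 0.2030

For an MA(q) process with theta_0 = 1, the autocovariance is
  gamma(k) = sigma^2 * sum_{i=0..q-k} theta_i * theta_{i+k},
and rho(k) = gamma(k) / gamma(0). Sigma^2 cancels.
  numerator   = (1)*(0.17) + (-0.201)*(-0.61) = 0.29261.
  denominator = (1)^2 + (-0.201)^2 + (0.17)^2 + (-0.61)^2 = 1.441401.
  rho(2) = 0.29261 / 1.441401 = 0.2030.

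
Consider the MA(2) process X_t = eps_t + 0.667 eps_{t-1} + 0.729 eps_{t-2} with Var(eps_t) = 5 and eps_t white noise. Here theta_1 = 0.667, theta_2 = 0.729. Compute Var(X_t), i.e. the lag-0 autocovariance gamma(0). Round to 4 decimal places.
\gamma(0) = 9.8817

For an MA(q) process X_t = eps_t + sum_i theta_i eps_{t-i} with
Var(eps_t) = sigma^2, the variance is
  gamma(0) = sigma^2 * (1 + sum_i theta_i^2).
  sum_i theta_i^2 = (0.667)^2 + (0.729)^2 = 0.444889 + 0.531441 = 0.97633.
  gamma(0) = 5 * (1 + 0.97633) = 5 * 1.97633 = 9.88165, which rounds to 9.8817.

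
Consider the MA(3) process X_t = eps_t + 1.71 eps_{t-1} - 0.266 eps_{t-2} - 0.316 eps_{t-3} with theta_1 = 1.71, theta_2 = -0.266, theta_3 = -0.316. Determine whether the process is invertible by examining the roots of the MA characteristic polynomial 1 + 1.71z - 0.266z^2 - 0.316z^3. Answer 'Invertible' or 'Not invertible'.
\text{Not invertible}

The MA(q) characteristic polynomial is P(z) = 1 + 1.71z - 0.266z^2 - 0.316z^3.
Invertibility requires all roots to lie outside the unit circle, i.e. |z| > 1 for every root.
Degree 3: look for a simple real root z0 first, then factor out (1 - z/z0) and solve the remaining quadratic.
Testing z0 = -2.5: P(-2.5) = 1 + (1.71)(-2.5) + (-0.266)(-2.5)^2 + (-0.316)(-2.5)^3
  = 1 + (-4.275) + (-1.6625) + (4.9375) = 0.  So z_0 = -2.5 is a root, |z_0| = 2.5.
Divide out the factor (1 + 0.4 z) = (1 - z/z0) (since 1/z0 = -0.4):
  P(z) = (1 + 0.4 z)(1 + (1.31) z + (-0.79) z^2)
  [check: z-coef 1.31 - (-0.4) = 1.71; z^2-coef -0.79 - (-0.4)(1.31) = -0.266; z^3-coef -(-0.4)(-0.79) = -0.316.]
Remaining roots from the quadratic factor 1 + (1.31) z + (-0.79) z^2:
  Set 1 + (1.31) z + (-0.79) z^2 = 0, i.e. a z^2 + b z + c = 0 with a = -0.79, b = 1.31, c = 1.
  Discriminant D = b^2 - 4ac = (1.31)^2 - 4*(-0.79)*1 = 1.7161 - (-3.16) = 4.8761.
  D >= 0, so the roots are real: z = (-b +/- sqrt(D)) / (2a) = (-1.31 +/- 2.208189) / (-1.58).
    z_1 = (-1.31 + 2.208189) / (-1.58) = -0.5685,   |z_1| = 0.5685.
    z_2 = (-1.31 - 2.208189) / (-1.58) = 2.2267,   |z_2| = 2.2267.
Moduli of all roots: 2.5000, 0.5685, 2.2267.
All moduli strictly greater than 1? No.
Verdict: Not invertible.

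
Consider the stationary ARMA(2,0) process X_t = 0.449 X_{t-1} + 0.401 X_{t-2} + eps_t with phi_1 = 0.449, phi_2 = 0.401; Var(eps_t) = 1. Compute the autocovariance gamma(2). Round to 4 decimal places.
\gamma(2) = 2.0060

Multiply the model equation by X_{t-k} and take expectations. With theta_0 = psi_0 = 1 and psi_j the MA(infinity) weights, this gives
  gamma(k) - sum_i phi_i gamma(k-i) = c_k,
  c_k = sigma^2 * sum_{j=k..q} theta_j psi_{j-k}   (c_k = 0 for k > q),
using gamma(-m) = gamma(m).
Pure AR (q = 0): c_0 = sigma^2 = 1, c_k = 0 for k >= 1.
Equations for k = 0, 1, 2 (AR order 2, c_2 = 0):
  (E0) gamma(0) = phi_1 gamma(1) + phi_2 gamma(2) + c_0
  (E1) gamma(1) = phi_1 gamma(0) + phi_2 gamma(1) + c_1
  (E2) gamma(2) = phi_1 gamma(1) + phi_2 gamma(0)
From (E1): gamma(1) = A gamma(0) + B with
  A = phi_1 / (1 - phi_2) = 0.449 / 0.599 = 0.749583,   B = c_1 / (1 - phi_2) = 0 / 0.599 = 0.
Insert (E2) into (E0): gamma(0) (1 - phi_2^2) = phi_1 (1 + phi_2) gamma(1) + c_0.
  phi_1 (1 + phi_2) = (0.449)(1.401) = 0.629049,   1 - phi_2^2 = 0.839199.
Replace gamma(1) by A gamma(0) + B and collect gamma(0):
  gamma(0) [0.839199 - (0.629049)(0.749583)] = c_0 = 1
  gamma(0) * 0.367675 = 1
  gamma(0) = 1 / 0.367675 = 2.719795.
  gamma(1) = A gamma(0) = (0.749583)(2.719795) = 2.038711.
  gamma(2) = phi_1 gamma(1) + phi_2 gamma(0) = (0.449)(2.038711) + (0.401)(2.719795) = 2.006019.
Therefore gamma(2) = 2.0060 (to 4 decimal places).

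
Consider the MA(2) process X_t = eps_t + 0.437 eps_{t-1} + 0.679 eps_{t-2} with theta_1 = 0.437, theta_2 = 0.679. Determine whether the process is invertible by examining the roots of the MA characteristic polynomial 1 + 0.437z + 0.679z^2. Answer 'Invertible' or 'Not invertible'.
\text{Invertible}

The MA(q) characteristic polynomial is P(z) = 1 + 0.437z + 0.679z^2.
Invertibility requires all roots to lie outside the unit circle, i.e. |z| > 1 for every root.
Set 1 + (0.437) z + (0.679) z^2 = 0, i.e. a z^2 + b z + c = 0 with a = 0.679, b = 0.437, c = 1.
Discriminant D = b^2 - 4ac = (0.437)^2 - 4*(0.679)*1 = 0.190969 - (2.716) = -2.525031.
D < 0, so the roots are the complex-conjugate pair z = (-b +/- i sqrt(-D)) / (2a) = -0.3218 +/- 1.1701i.
For a conjugate pair |z|^2 = z * conj(z) = (product of roots) = c/a = 1/(0.679) = 1.472754, so |z| = sqrt(1.472754) = 1.2136 for both roots.
Moduli of all roots: 1.2136, 1.2136.
All moduli strictly greater than 1? Yes.
Verdict: Invertible.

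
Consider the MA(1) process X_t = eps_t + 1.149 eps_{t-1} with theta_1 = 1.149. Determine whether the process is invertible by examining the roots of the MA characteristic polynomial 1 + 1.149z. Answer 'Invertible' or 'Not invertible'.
\text{Not invertible}

The MA(q) characteristic polynomial is P(z) = 1 + 1.149z.
Invertibility requires all roots to lie outside the unit circle, i.e. |z| > 1 for every root.
This is linear in z: 1 + (1.149) z = 0  =>  z = -1/(1.149) = -0.870322,  |z| = 0.870322.
Moduli of all roots: 0.8703.
All moduli strictly greater than 1? No.
Verdict: Not invertible.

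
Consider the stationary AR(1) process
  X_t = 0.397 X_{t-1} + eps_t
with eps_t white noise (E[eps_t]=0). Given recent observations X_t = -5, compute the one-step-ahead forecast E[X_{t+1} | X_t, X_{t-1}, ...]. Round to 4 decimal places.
E[X_{t+1} \mid \mathcal F_t] = -1.9850

For an AR(p) model X_t = c + sum_i phi_i X_{t-i} + eps_t, the
one-step-ahead conditional mean is
  E[X_{t+1} | X_t, ...] = c + sum_i phi_i X_{t+1-i}.
Substitute known values:
  E[X_{t+1} | ...] = (0.397) * (-5)
                   = -1.9850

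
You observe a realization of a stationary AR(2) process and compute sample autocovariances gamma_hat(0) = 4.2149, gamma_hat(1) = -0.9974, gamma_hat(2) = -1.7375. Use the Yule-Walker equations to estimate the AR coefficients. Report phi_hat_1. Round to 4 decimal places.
\hat\phi_{1} = -0.3540

The Yule-Walker equations for an AR(p) process read, in matrix form,
  Gamma_p phi = r_p,   with   (Gamma_p)_{ij} = gamma(|i - j|),
                       (r_p)_i = gamma(i),   i,j = 1..p.
Substitute the sample gammas (Toeplitz matrix and right-hand side of size 2):
  Gamma_p = [[4.2149, -0.9974], [-0.9974, 4.2149]]
  r_p     = [-0.9974, -1.7375]
Written out:
  4.2149 phi_1 - 0.9974 phi_2 = -0.9974
  -0.9974 phi_1 + 4.2149 phi_2 = -1.7375
Solve by Cramer's rule:
  det = gamma(0)^2 - gamma(1)^2 = (4.2149)^2 - (-0.9974)^2 = 17.76538201 - 0.99480676 = 16.77057525
  phi_hat_1 = [gamma(1) gamma(0) - gamma(1) gamma(2)] / det = [(-0.9974)(4.2149) - (-0.9974)(-1.7375)] / 16.77057525 = -5.93692376 / 16.77057525 = -0.354
  phi_hat_2 = [gamma(0) gamma(2) - gamma(1)^2] / det = [(4.2149)(-1.7375) - (-0.9974)^2] / 16.77057525 = -8.31819551 / 16.77057525 = -0.496
So phi_hat = [-0.3540, -0.4960].
Therefore phi_hat_1 = -0.3540.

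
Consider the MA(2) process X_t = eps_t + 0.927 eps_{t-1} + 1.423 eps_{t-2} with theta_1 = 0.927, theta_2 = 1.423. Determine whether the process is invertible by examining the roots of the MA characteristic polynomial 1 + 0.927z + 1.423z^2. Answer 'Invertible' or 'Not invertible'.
\text{Not invertible}

The MA(q) characteristic polynomial is P(z) = 1 + 0.927z + 1.423z^2.
Invertibility requires all roots to lie outside the unit circle, i.e. |z| > 1 for every root.
Set 1 + (0.927) z + (1.423) z^2 = 0, i.e. a z^2 + b z + c = 0 with a = 1.423, b = 0.927, c = 1.
Discriminant D = b^2 - 4ac = (0.927)^2 - 4*(1.423)*1 = 0.859329 - (5.692) = -4.832671.
D < 0, so the roots are the complex-conjugate pair z = (-b +/- i sqrt(-D)) / (2a) = -0.3257 +/- 0.7724i.
For a conjugate pair |z|^2 = z * conj(z) = (product of roots) = c/a = 1/(1.423) = 0.702741, so |z| = sqrt(0.702741) = 0.8383 for both roots.
Moduli of all roots: 0.8383, 0.8383.
All moduli strictly greater than 1? No.
Verdict: Not invertible.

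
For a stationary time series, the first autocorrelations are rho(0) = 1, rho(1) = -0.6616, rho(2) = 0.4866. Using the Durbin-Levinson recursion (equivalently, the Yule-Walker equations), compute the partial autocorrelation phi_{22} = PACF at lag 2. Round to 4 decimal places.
\phi_{22} = 0.0869

The PACF at lag k is phi_{kk}, the last component of the solution
to the Yule-Walker system G_k phi = r_k where
  (G_k)_{ij} = rho(|i - j|), (r_k)_i = rho(i), i,j = 1..k.
Equivalently, Durbin-Levinson gives phi_{kk} iteratively:
  phi_{11} = rho(1)
  phi_{kk} = [rho(k) - sum_{j=1..k-1} phi_{k-1,j} rho(k-j)]
            / [1 - sum_{j=1..k-1} phi_{k-1,j} rho(j)],
  phi_{k,j} = phi_{k-1,j} - phi_{kk} phi_{k-1,k-j},  j = 1..k-1.
Step k = 1:
  phi_11 = rho(1) = -0.6616.
Step k = 2:
  phi_22 = [rho(2) - phi_11 rho(1)] / [1 - phi_11 rho(1)] = [0.4866 - (-0.6616)(-0.6616)] / [1 - (-0.6616)(-0.6616)]
         = 0.04888544 / 0.56228544 = 0.0869.
Therefore phi_{22} = 0.0869.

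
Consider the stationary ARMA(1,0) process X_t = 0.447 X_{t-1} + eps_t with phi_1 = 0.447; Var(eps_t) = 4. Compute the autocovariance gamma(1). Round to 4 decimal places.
\gamma(1) = 2.2345

Multiply the model equation by X_{t-k} and take expectations. With theta_0 = psi_0 = 1 and psi_j the MA(infinity) weights, this gives
  gamma(k) - sum_i phi_i gamma(k-i) = c_k,
  c_k = sigma^2 * sum_{j=k..q} theta_j psi_{j-k}   (c_k = 0 for k > q),
using gamma(-m) = gamma(m).
Pure AR (q = 0): c_0 = sigma^2 = 4, c_k = 0 for k >= 1.
Equations for k = 0 and k = 1 (AR order 1):
  gamma(0) = phi_1 gamma(1) + c_0
  gamma(1) = phi_1 gamma(0) + c_1
Substituting the second into the first: gamma(0) (1 - phi_1^2) = c_0 + phi_1 c_1, so
  gamma(0) = c_0 / (1 - phi_1^2) = 4 / (1 - (0.447)^2) = 4 / 0.800191 = 4.998807.
  gamma(1) = phi_1 gamma(0) = (0.447)(4.998807) = 2.234467.
Therefore gamma(1) = 2.2345 (to 4 decimal places).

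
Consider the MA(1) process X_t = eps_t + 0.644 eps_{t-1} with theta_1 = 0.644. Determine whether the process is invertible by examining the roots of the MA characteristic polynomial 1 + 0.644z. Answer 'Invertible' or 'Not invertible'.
\text{Invertible}

The MA(q) characteristic polynomial is P(z) = 1 + 0.644z.
Invertibility requires all roots to lie outside the unit circle, i.e. |z| > 1 for every root.
This is linear in z: 1 + (0.644) z = 0  =>  z = -1/(0.644) = -1.552795,  |z| = 1.552795.
Moduli of all roots: 1.5528.
All moduli strictly greater than 1? Yes.
Verdict: Invertible.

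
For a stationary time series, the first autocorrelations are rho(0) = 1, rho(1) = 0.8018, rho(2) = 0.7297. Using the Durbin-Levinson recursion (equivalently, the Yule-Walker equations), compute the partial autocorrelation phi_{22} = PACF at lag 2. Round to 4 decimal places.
\phi_{22} = 0.2431

The PACF at lag k is phi_{kk}, the last component of the solution
to the Yule-Walker system G_k phi = r_k where
  (G_k)_{ij} = rho(|i - j|), (r_k)_i = rho(i), i,j = 1..k.
Equivalently, Durbin-Levinson gives phi_{kk} iteratively:
  phi_{11} = rho(1)
  phi_{kk} = [rho(k) - sum_{j=1..k-1} phi_{k-1,j} rho(k-j)]
            / [1 - sum_{j=1..k-1} phi_{k-1,j} rho(j)],
  phi_{k,j} = phi_{k-1,j} - phi_{kk} phi_{k-1,k-j},  j = 1..k-1.
Step k = 1:
  phi_11 = rho(1) = 0.8018.
Step k = 2:
  phi_22 = [rho(2) - phi_11 rho(1)] / [1 - phi_11 rho(1)] = [0.7297 - (0.8018)(0.8018)] / [1 - (0.8018)(0.8018)]
         = 0.08681676 / 0.35711676 = 0.2431.
Therefore phi_{22} = 0.2431.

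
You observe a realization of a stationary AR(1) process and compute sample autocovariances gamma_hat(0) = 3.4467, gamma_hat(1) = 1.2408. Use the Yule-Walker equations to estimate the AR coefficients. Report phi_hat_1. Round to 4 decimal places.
\hat\phi_{1} = 0.3600

The Yule-Walker equations for an AR(p) process read, in matrix form,
  Gamma_p phi = r_p,   with   (Gamma_p)_{ij} = gamma(|i - j|),
                       (r_p)_i = gamma(i),   i,j = 1..p.
Substitute the sample gammas (Toeplitz matrix and right-hand side of size 1):
  Gamma_p = [[3.4467]]
  r_p     = [1.2408]
With p = 1 this is the single equation gamma(0) phi_1 = gamma(1):
  phi_hat_1 = gamma(1) / gamma(0) = 1.2408 / 3.4467 = 0.3600.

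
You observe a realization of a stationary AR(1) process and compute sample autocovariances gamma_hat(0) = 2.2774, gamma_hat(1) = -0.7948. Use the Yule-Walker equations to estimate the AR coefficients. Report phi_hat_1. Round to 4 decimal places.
\hat\phi_{1} = -0.3490

The Yule-Walker equations for an AR(p) process read, in matrix form,
  Gamma_p phi = r_p,   with   (Gamma_p)_{ij} = gamma(|i - j|),
                       (r_p)_i = gamma(i),   i,j = 1..p.
Substitute the sample gammas (Toeplitz matrix and right-hand side of size 1):
  Gamma_p = [[2.2774]]
  r_p     = [-0.7948]
With p = 1 this is the single equation gamma(0) phi_1 = gamma(1):
  phi_hat_1 = gamma(1) / gamma(0) = -0.7948 / 2.2774 = -0.3490.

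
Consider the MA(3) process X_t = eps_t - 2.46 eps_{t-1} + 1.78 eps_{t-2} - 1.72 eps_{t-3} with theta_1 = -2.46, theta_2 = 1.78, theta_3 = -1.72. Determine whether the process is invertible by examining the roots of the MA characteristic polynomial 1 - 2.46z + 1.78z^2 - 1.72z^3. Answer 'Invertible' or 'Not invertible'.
\text{Not invertible}

The MA(q) characteristic polynomial is P(z) = 1 - 2.46z + 1.78z^2 - 1.72z^3.
Invertibility requires all roots to lie outside the unit circle, i.e. |z| > 1 for every root.
Degree 3: look for a simple real root z0 first, then factor out (1 - z/z0) and solve the remaining quadratic.
Testing z0 = 0.5: P(0.5) = 1 + (-2.46)(0.5) + (1.78)(0.5)^2 + (-1.72)(0.5)^3
  = 1 + (-1.23) + (0.445) + (-0.215) = 0.  So z_0 = 0.5 is a root, |z_0| = 0.5.
Divide out the factor (1 - 2 z) = (1 - z/z0) (since 1/z0 = 2):
  P(z) = (1 - 2 z)(1 + (-0.46) z + (0.86) z^2)
  [check: z-coef -0.46 - (2) = -2.46; z^2-coef 0.86 - (2)(-0.46) = 1.78; z^3-coef -(2)(0.86) = -1.72.]
Remaining roots from the quadratic factor 1 + (-0.46) z + (0.86) z^2:
  Set 1 + (-0.46) z + (0.86) z^2 = 0, i.e. a z^2 + b z + c = 0 with a = 0.86, b = -0.46, c = 1.
  Discriminant D = b^2 - 4ac = (-0.46)^2 - 4*(0.86)*1 = 0.2116 - (3.44) = -3.2284.
  D < 0, so the roots are the complex-conjugate pair z = (-b +/- i sqrt(-D)) / (2a) = 0.2674 +/- 1.0446i.
  For a conjugate pair |z|^2 = z * conj(z) = (product of roots) = c/a = 1/(0.86) = 1.162791, so |z| = sqrt(1.162791) = 1.0783 for both roots.
Moduli of all roots: 0.5000, 1.0783, 1.0783.
All moduli strictly greater than 1? No.
Verdict: Not invertible.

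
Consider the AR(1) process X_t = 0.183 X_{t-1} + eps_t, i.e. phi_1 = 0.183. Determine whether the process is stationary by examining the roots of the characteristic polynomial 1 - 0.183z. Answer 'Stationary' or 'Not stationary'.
\text{Stationary}

The AR(p) characteristic polynomial is P(z) = 1 - 0.183z.
Stationarity requires all roots to lie outside the unit circle, i.e. |z| > 1 for every root.
This is linear in z: 1 + (-0.183) z = 0  =>  z = -1/(-0.183) = 5.464481,  |z| = 5.464481.
Moduli of all roots: 5.4645.
All moduli strictly greater than 1? Yes.
Verdict: Stationary.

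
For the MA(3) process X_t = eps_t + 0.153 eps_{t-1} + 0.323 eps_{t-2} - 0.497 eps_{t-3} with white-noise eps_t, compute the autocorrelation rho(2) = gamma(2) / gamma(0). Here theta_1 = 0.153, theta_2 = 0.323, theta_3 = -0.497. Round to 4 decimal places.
\rho(2) = 0.1796

For an MA(q) process with theta_0 = 1, the autocovariance is
  gamma(k) = sigma^2 * sum_{i=0..q-k} theta_i * theta_{i+k},
and rho(k) = gamma(k) / gamma(0). Sigma^2 cancels.
  numerator   = (1)*(0.323) + (0.153)*(-0.497) = 0.246959.
  denominator = (1)^2 + (0.153)^2 + (0.323)^2 + (-0.497)^2 = 1.374747.
  rho(2) = 0.246959 / 1.374747 = 0.1796.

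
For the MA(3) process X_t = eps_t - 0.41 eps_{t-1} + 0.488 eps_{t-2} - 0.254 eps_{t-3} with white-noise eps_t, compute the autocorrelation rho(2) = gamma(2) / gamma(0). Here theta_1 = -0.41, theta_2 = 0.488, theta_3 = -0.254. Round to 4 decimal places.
\rho(2) = 0.4026

For an MA(q) process with theta_0 = 1, the autocovariance is
  gamma(k) = sigma^2 * sum_{i=0..q-k} theta_i * theta_{i+k},
and rho(k) = gamma(k) / gamma(0). Sigma^2 cancels.
  numerator   = (1)*(0.488) + (-0.41)*(-0.254) = 0.59214.
  denominator = (1)^2 + (-0.41)^2 + (0.488)^2 + (-0.254)^2 = 1.47076.
  rho(2) = 0.59214 / 1.47076 = 0.4026.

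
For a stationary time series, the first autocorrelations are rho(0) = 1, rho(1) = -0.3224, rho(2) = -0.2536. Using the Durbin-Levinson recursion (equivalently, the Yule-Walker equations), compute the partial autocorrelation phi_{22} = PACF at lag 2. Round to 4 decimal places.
\phi_{22} = -0.3990

The PACF at lag k is phi_{kk}, the last component of the solution
to the Yule-Walker system G_k phi = r_k where
  (G_k)_{ij} = rho(|i - j|), (r_k)_i = rho(i), i,j = 1..k.
Equivalently, Durbin-Levinson gives phi_{kk} iteratively:
  phi_{11} = rho(1)
  phi_{kk} = [rho(k) - sum_{j=1..k-1} phi_{k-1,j} rho(k-j)]
            / [1 - sum_{j=1..k-1} phi_{k-1,j} rho(j)],
  phi_{k,j} = phi_{k-1,j} - phi_{kk} phi_{k-1,k-j},  j = 1..k-1.
Step k = 1:
  phi_11 = rho(1) = -0.3224.
Step k = 2:
  phi_22 = [rho(2) - phi_11 rho(1)] / [1 - phi_11 rho(1)] = [-0.2536 - (-0.3224)(-0.3224)] / [1 - (-0.3224)(-0.3224)]
         = -0.35754176 / 0.89605824 = -0.399.
Therefore phi_{22} = -0.3990.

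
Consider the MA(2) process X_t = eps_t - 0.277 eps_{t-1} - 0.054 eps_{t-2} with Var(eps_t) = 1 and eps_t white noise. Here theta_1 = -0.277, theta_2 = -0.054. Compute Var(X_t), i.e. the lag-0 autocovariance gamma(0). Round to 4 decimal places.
\gamma(0) = 1.0796

For an MA(q) process X_t = eps_t + sum_i theta_i eps_{t-i} with
Var(eps_t) = sigma^2, the variance is
  gamma(0) = sigma^2 * (1 + sum_i theta_i^2).
  sum_i theta_i^2 = (-0.277)^2 + (-0.054)^2 = 0.076729 + 0.002916 = 0.079645.
  gamma(0) = 1 * (1 + 0.079645) = 1 * 1.079645 = 1.079645, which rounds to 1.0796.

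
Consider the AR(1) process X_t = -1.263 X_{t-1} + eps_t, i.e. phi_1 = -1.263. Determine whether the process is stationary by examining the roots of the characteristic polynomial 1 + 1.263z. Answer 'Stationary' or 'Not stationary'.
\text{Not stationary}

The AR(p) characteristic polynomial is P(z) = 1 + 1.263z.
Stationarity requires all roots to lie outside the unit circle, i.e. |z| > 1 for every root.
This is linear in z: 1 + (1.263) z = 0  =>  z = -1/(1.263) = -0.791766,  |z| = 0.791766.
Moduli of all roots: 0.7918.
All moduli strictly greater than 1? No.
Verdict: Not stationary.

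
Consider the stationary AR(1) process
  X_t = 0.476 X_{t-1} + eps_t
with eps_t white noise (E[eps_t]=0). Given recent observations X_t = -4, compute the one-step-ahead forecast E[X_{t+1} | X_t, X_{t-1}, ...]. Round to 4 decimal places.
E[X_{t+1} \mid \mathcal F_t] = -1.9040

For an AR(p) model X_t = c + sum_i phi_i X_{t-i} + eps_t, the
one-step-ahead conditional mean is
  E[X_{t+1} | X_t, ...] = c + sum_i phi_i X_{t+1-i}.
Substitute known values:
  E[X_{t+1} | ...] = (0.476) * (-4)
                   = -1.9040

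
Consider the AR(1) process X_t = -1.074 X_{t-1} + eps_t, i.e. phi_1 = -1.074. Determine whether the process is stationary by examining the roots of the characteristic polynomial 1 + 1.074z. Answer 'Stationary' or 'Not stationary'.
\text{Not stationary}

The AR(p) characteristic polynomial is P(z) = 1 + 1.074z.
Stationarity requires all roots to lie outside the unit circle, i.e. |z| > 1 for every root.
This is linear in z: 1 + (1.074) z = 0  =>  z = -1/(1.074) = -0.931099,  |z| = 0.931099.
Moduli of all roots: 0.9311.
All moduli strictly greater than 1? No.
Verdict: Not stationary.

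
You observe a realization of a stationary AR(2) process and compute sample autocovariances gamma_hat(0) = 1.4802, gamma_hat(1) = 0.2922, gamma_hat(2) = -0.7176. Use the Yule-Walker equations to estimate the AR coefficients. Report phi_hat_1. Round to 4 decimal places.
\hat\phi_{1} = 0.3050

The Yule-Walker equations for an AR(p) process read, in matrix form,
  Gamma_p phi = r_p,   with   (Gamma_p)_{ij} = gamma(|i - j|),
                       (r_p)_i = gamma(i),   i,j = 1..p.
Substitute the sample gammas (Toeplitz matrix and right-hand side of size 2):
  Gamma_p = [[1.4802, 0.2922], [0.2922, 1.4802]]
  r_p     = [0.2922, -0.7176]
Written out:
  1.4802 phi_1 + 0.2922 phi_2 = 0.2922
  0.2922 phi_1 + 1.4802 phi_2 = -0.7176
Solve by Cramer's rule:
  det = gamma(0)^2 - gamma(1)^2 = (1.4802)^2 - (0.2922)^2 = 2.19099204 - 0.08538084 = 2.1056112
  phi_hat_1 = [gamma(1) gamma(0) - gamma(1) gamma(2)] / det = [(0.2922)(1.4802) - (0.2922)(-0.7176)] / 2.1056112 = 0.64219716 / 2.1056112 = 0.305
  phi_hat_2 = [gamma(0) gamma(2) - gamma(1)^2] / det = [(1.4802)(-0.7176) - (0.2922)^2] / 2.1056112 = -1.14757236 / 2.1056112 = -0.545
So phi_hat = [0.3050, -0.5450].
Therefore phi_hat_1 = 0.3050.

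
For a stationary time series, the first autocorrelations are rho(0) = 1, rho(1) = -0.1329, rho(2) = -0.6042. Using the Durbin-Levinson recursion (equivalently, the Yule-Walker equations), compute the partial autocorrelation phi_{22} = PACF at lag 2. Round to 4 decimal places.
\phi_{22} = -0.6330

The PACF at lag k is phi_{kk}, the last component of the solution
to the Yule-Walker system G_k phi = r_k where
  (G_k)_{ij} = rho(|i - j|), (r_k)_i = rho(i), i,j = 1..k.
Equivalently, Durbin-Levinson gives phi_{kk} iteratively:
  phi_{11} = rho(1)
  phi_{kk} = [rho(k) - sum_{j=1..k-1} phi_{k-1,j} rho(k-j)]
            / [1 - sum_{j=1..k-1} phi_{k-1,j} rho(j)],
  phi_{k,j} = phi_{k-1,j} - phi_{kk} phi_{k-1,k-j},  j = 1..k-1.
Step k = 1:
  phi_11 = rho(1) = -0.1329.
Step k = 2:
  phi_22 = [rho(2) - phi_11 rho(1)] / [1 - phi_11 rho(1)] = [-0.6042 - (-0.1329)(-0.1329)] / [1 - (-0.1329)(-0.1329)]
         = -0.62186241 / 0.98233759 = -0.633.
Therefore phi_{22} = -0.6330.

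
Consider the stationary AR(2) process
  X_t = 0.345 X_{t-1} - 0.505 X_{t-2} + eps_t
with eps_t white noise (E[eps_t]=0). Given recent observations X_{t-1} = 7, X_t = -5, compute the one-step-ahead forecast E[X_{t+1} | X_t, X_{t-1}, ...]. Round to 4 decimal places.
E[X_{t+1} \mid \mathcal F_t] = -5.2600

For an AR(p) model X_t = c + sum_i phi_i X_{t-i} + eps_t, the
one-step-ahead conditional mean is
  E[X_{t+1} | X_t, ...] = c + sum_i phi_i X_{t+1-i}.
Substitute known values:
  E[X_{t+1} | ...] = (0.345) * (-5) + (-0.505) * (7)
                   = -5.2600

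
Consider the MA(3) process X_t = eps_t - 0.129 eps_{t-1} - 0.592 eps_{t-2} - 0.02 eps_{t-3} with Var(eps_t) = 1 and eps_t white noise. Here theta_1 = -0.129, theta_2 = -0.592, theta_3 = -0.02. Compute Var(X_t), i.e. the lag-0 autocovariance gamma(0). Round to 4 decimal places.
\gamma(0) = 1.3675

For an MA(q) process X_t = eps_t + sum_i theta_i eps_{t-i} with
Var(eps_t) = sigma^2, the variance is
  gamma(0) = sigma^2 * (1 + sum_i theta_i^2).
  sum_i theta_i^2 = (-0.129)^2 + (-0.592)^2 + (-0.02)^2 = 0.016641 + 0.350464 + 0.0004 = 0.367505.
  gamma(0) = 1 * (1 + 0.367505) = 1 * 1.367505 = 1.367505, which rounds to 1.3675.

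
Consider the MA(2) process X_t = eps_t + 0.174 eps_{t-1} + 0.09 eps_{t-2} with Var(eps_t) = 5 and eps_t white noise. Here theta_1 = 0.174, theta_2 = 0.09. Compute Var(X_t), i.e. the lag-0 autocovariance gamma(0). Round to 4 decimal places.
\gamma(0) = 5.1919

For an MA(q) process X_t = eps_t + sum_i theta_i eps_{t-i} with
Var(eps_t) = sigma^2, the variance is
  gamma(0) = sigma^2 * (1 + sum_i theta_i^2).
  sum_i theta_i^2 = (0.174)^2 + (0.09)^2 = 0.030276 + 0.0081 = 0.038376.
  gamma(0) = 5 * (1 + 0.038376) = 5 * 1.038376 = 5.19188, which rounds to 5.1919.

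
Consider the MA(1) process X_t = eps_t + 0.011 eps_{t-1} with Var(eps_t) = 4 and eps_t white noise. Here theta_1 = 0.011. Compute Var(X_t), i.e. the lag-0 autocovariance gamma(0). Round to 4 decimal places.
\gamma(0) = 4.0005

For an MA(q) process X_t = eps_t + sum_i theta_i eps_{t-i} with
Var(eps_t) = sigma^2, the variance is
  gamma(0) = sigma^2 * (1 + sum_i theta_i^2).
  sum_i theta_i^2 = (0.011)^2 = 0.000121.
  gamma(0) = 4 * (1 + 0.000121) = 4 * 1.000121 = 4.000484, which rounds to 4.0005.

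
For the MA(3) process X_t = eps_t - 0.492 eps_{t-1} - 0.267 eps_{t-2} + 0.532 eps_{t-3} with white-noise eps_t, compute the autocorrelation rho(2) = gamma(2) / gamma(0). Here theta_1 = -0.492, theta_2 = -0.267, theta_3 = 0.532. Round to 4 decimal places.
\rho(2) = -0.3312

For an MA(q) process with theta_0 = 1, the autocovariance is
  gamma(k) = sigma^2 * sum_{i=0..q-k} theta_i * theta_{i+k},
and rho(k) = gamma(k) / gamma(0). Sigma^2 cancels.
  numerator   = (1)*(-0.267) + (-0.492)*(0.532) = -0.528744.
  denominator = (1)^2 + (-0.492)^2 + (-0.267)^2 + (0.532)^2 = 1.596377.
  rho(2) = -0.528744 / 1.596377 = -0.3312.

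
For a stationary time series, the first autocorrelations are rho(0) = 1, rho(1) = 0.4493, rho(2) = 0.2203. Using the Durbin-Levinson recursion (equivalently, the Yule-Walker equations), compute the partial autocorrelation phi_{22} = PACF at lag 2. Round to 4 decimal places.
\phi_{22} = 0.0231

The PACF at lag k is phi_{kk}, the last component of the solution
to the Yule-Walker system G_k phi = r_k where
  (G_k)_{ij} = rho(|i - j|), (r_k)_i = rho(i), i,j = 1..k.
Equivalently, Durbin-Levinson gives phi_{kk} iteratively:
  phi_{11} = rho(1)
  phi_{kk} = [rho(k) - sum_{j=1..k-1} phi_{k-1,j} rho(k-j)]
            / [1 - sum_{j=1..k-1} phi_{k-1,j} rho(j)],
  phi_{k,j} = phi_{k-1,j} - phi_{kk} phi_{k-1,k-j},  j = 1..k-1.
Step k = 1:
  phi_11 = rho(1) = 0.4493.
Step k = 2:
  phi_22 = [rho(2) - phi_11 rho(1)] / [1 - phi_11 rho(1)] = [0.2203 - (0.4493)(0.4493)] / [1 - (0.4493)(0.4493)]
         = 0.01842951 / 0.79812951 = 0.0231.
Therefore phi_{22} = 0.0231.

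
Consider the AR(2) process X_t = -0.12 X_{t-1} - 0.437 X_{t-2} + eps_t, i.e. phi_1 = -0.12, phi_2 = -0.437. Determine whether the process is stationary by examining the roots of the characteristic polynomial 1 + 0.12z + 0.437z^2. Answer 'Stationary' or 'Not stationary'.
\text{Stationary}

The AR(p) characteristic polynomial is P(z) = 1 + 0.12z + 0.437z^2.
Stationarity requires all roots to lie outside the unit circle, i.e. |z| > 1 for every root.
Set 1 + (0.12) z + (0.437) z^2 = 0, i.e. a z^2 + b z + c = 0 with a = 0.437, b = 0.12, c = 1.
Discriminant D = b^2 - 4ac = (0.12)^2 - 4*(0.437)*1 = 0.0144 - (1.748) = -1.7336.
D < 0, so the roots are the complex-conjugate pair z = (-b +/- i sqrt(-D)) / (2a) = -0.1373 +/- 1.5065i.
For a conjugate pair |z|^2 = z * conj(z) = (product of roots) = c/a = 1/(0.437) = 2.28833, so |z| = sqrt(2.28833) = 1.5127 for both roots.
Moduli of all roots: 1.5127, 1.5127.
All moduli strictly greater than 1? Yes.
Verdict: Stationary.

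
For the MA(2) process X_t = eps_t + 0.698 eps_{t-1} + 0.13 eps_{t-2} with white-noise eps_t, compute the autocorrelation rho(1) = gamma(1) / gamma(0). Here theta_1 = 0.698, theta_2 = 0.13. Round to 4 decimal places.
\rho(1) = 0.5244

For an MA(q) process with theta_0 = 1, the autocovariance is
  gamma(k) = sigma^2 * sum_{i=0..q-k} theta_i * theta_{i+k},
and rho(k) = gamma(k) / gamma(0). Sigma^2 cancels.
  numerator   = (1)*(0.698) + (0.698)*(0.13) = 0.78874.
  denominator = (1)^2 + (0.698)^2 + (0.13)^2 = 1.504104.
  rho(1) = 0.78874 / 1.504104 = 0.5244.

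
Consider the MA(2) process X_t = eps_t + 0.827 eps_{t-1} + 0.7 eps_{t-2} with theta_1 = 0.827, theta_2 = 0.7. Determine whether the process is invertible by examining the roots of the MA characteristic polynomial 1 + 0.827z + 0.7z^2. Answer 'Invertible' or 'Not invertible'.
\text{Invertible}

The MA(q) characteristic polynomial is P(z) = 1 + 0.827z + 0.7z^2.
Invertibility requires all roots to lie outside the unit circle, i.e. |z| > 1 for every root.
Set 1 + (0.827) z + (0.7) z^2 = 0, i.e. a z^2 + b z + c = 0 with a = 0.7, b = 0.827, c = 1.
Discriminant D = b^2 - 4ac = (0.827)^2 - 4*(0.7)*1 = 0.683929 - (2.8) = -2.116071.
D < 0, so the roots are the complex-conjugate pair z = (-b +/- i sqrt(-D)) / (2a) = -0.5907 +/- 1.0391i.
For a conjugate pair |z|^2 = z * conj(z) = (product of roots) = c/a = 1/(0.7) = 1.428571, so |z| = sqrt(1.428571) = 1.1952 for both roots.
Moduli of all roots: 1.1952, 1.1952.
All moduli strictly greater than 1? Yes.
Verdict: Invertible.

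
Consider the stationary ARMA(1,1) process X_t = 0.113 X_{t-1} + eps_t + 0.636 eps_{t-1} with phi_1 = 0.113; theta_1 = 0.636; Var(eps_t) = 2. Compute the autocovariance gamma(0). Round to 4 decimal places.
\gamma(0) = 3.1365

Multiply the model equation by X_{t-k} and take expectations. With theta_0 = psi_0 = 1 and psi_j the MA(infinity) weights, this gives
  gamma(k) - sum_i phi_i gamma(k-i) = c_k,
  c_k = sigma^2 * sum_{j=k..q} theta_j psi_{j-k}   (c_k = 0 for k > q),
using gamma(-m) = gamma(m).
psi-weights needed (psi_j = theta_j + sum_i phi_i psi_{j-i}):
  psi_1 = theta_1 + phi_1 = 0.636 + (0.113) = 0.749
Right-hand sides:
  c_0 = sigma^2 (1 + theta_1 psi_1) = 2 * (1 + (0.636)(0.749)) = 2 * 1.476364 = 2.952728
  c_1 = sigma^2 theta_1 = 2 * (0.636) = 1.272
  c_2 = 0
Equations for k = 0 and k = 1 (AR order 1):
  gamma(0) = phi_1 gamma(1) + c_0
  gamma(1) = phi_1 gamma(0) + c_1
Substituting the second into the first: gamma(0) (1 - phi_1^2) = c_0 + phi_1 c_1, so
  gamma(0) = (c_0 + phi_1 c_1) / (1 - phi_1^2) = (2.952728 + (0.113)(1.272)) / (1 - (0.113)^2) = 3.096464 / 0.987231 = 3.136514.
Therefore gamma(0) = 3.1365 (to 4 decimal places).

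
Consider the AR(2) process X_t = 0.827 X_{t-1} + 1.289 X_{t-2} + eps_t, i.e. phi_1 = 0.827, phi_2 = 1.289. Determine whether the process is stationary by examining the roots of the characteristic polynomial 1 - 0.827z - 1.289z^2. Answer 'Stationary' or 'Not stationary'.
\text{Not stationary}

The AR(p) characteristic polynomial is P(z) = 1 - 0.827z - 1.289z^2.
Stationarity requires all roots to lie outside the unit circle, i.e. |z| > 1 for every root.
Set 1 + (-0.827) z + (-1.289) z^2 = 0, i.e. a z^2 + b z + c = 0 with a = -1.289, b = -0.827, c = 1.
Discriminant D = b^2 - 4ac = (-0.827)^2 - 4*(-1.289)*1 = 0.683929 - (-5.156) = 5.839929.
D >= 0, so the roots are real: z = (-b +/- sqrt(D)) / (2a) = (0.827 +/- 2.416595) / (-2.578).
  z_1 = (0.827 + 2.416595) / (-2.578) = -1.2582,   |z_1| = 1.2582.
  z_2 = (0.827 - 2.416595) / (-2.578) = 0.6166,   |z_2| = 0.6166.
Moduli of all roots: 1.2582, 0.6166.
All moduli strictly greater than 1? No.
Verdict: Not stationary.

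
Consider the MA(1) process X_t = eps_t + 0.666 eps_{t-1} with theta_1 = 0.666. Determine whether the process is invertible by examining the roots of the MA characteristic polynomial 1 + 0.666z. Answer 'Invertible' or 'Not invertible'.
\text{Invertible}

The MA(q) characteristic polynomial is P(z) = 1 + 0.666z.
Invertibility requires all roots to lie outside the unit circle, i.e. |z| > 1 for every root.
This is linear in z: 1 + (0.666) z = 0  =>  z = -1/(0.666) = -1.501502,  |z| = 1.501502.
Moduli of all roots: 1.5015.
All moduli strictly greater than 1? Yes.
Verdict: Invertible.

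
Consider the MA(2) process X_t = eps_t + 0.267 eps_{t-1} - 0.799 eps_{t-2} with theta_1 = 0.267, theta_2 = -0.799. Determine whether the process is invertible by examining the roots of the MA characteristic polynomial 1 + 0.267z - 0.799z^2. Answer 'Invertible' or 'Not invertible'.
\text{Not invertible}

The MA(q) characteristic polynomial is P(z) = 1 + 0.267z - 0.799z^2.
Invertibility requires all roots to lie outside the unit circle, i.e. |z| > 1 for every root.
Set 1 + (0.267) z + (-0.799) z^2 = 0, i.e. a z^2 + b z + c = 0 with a = -0.799, b = 0.267, c = 1.
Discriminant D = b^2 - 4ac = (0.267)^2 - 4*(-0.799)*1 = 0.071289 - (-3.196) = 3.267289.
D >= 0, so the roots are real: z = (-b +/- sqrt(D)) / (2a) = (-0.267 +/- 1.807564) / (-1.598).
  z_1 = (-0.267 + 1.807564) / (-1.598) = -0.9641,   |z_1| = 0.9641.
  z_2 = (-0.267 - 1.807564) / (-1.598) = 1.2982,   |z_2| = 1.2982.
Moduli of all roots: 0.9641, 1.2982.
All moduli strictly greater than 1? No.
Verdict: Not invertible.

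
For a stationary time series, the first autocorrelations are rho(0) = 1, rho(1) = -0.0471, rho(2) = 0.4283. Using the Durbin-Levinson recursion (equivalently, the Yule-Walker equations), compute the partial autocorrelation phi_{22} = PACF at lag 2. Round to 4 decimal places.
\phi_{22} = 0.4270

The PACF at lag k is phi_{kk}, the last component of the solution
to the Yule-Walker system G_k phi = r_k where
  (G_k)_{ij} = rho(|i - j|), (r_k)_i = rho(i), i,j = 1..k.
Equivalently, Durbin-Levinson gives phi_{kk} iteratively:
  phi_{11} = rho(1)
  phi_{kk} = [rho(k) - sum_{j=1..k-1} phi_{k-1,j} rho(k-j)]
            / [1 - sum_{j=1..k-1} phi_{k-1,j} rho(j)],
  phi_{k,j} = phi_{k-1,j} - phi_{kk} phi_{k-1,k-j},  j = 1..k-1.
Step k = 1:
  phi_11 = rho(1) = -0.0471.
Step k = 2:
  phi_22 = [rho(2) - phi_11 rho(1)] / [1 - phi_11 rho(1)] = [0.4283 - (-0.0471)(-0.0471)] / [1 - (-0.0471)(-0.0471)]
         = 0.42608159 / 0.99778159 = 0.427.
Therefore phi_{22} = 0.4270.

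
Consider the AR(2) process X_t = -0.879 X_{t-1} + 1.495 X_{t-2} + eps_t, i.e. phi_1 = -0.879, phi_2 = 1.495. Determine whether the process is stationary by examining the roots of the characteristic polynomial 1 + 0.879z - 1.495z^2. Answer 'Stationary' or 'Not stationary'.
\text{Not stationary}

The AR(p) characteristic polynomial is P(z) = 1 + 0.879z - 1.495z^2.
Stationarity requires all roots to lie outside the unit circle, i.e. |z| > 1 for every root.
Set 1 + (0.879) z + (-1.495) z^2 = 0, i.e. a z^2 + b z + c = 0 with a = -1.495, b = 0.879, c = 1.
Discriminant D = b^2 - 4ac = (0.879)^2 - 4*(-1.495)*1 = 0.772641 - (-5.98) = 6.752641.
D >= 0, so the roots are real: z = (-b +/- sqrt(D)) / (2a) = (-0.879 +/- 2.598584) / (-2.99).
  z_1 = (-0.879 + 2.598584) / (-2.99) = -0.5751,   |z_1| = 0.5751.
  z_2 = (-0.879 - 2.598584) / (-2.99) = 1.1631,   |z_2| = 1.1631.
Moduli of all roots: 0.5751, 1.1631.
All moduli strictly greater than 1? No.
Verdict: Not stationary.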